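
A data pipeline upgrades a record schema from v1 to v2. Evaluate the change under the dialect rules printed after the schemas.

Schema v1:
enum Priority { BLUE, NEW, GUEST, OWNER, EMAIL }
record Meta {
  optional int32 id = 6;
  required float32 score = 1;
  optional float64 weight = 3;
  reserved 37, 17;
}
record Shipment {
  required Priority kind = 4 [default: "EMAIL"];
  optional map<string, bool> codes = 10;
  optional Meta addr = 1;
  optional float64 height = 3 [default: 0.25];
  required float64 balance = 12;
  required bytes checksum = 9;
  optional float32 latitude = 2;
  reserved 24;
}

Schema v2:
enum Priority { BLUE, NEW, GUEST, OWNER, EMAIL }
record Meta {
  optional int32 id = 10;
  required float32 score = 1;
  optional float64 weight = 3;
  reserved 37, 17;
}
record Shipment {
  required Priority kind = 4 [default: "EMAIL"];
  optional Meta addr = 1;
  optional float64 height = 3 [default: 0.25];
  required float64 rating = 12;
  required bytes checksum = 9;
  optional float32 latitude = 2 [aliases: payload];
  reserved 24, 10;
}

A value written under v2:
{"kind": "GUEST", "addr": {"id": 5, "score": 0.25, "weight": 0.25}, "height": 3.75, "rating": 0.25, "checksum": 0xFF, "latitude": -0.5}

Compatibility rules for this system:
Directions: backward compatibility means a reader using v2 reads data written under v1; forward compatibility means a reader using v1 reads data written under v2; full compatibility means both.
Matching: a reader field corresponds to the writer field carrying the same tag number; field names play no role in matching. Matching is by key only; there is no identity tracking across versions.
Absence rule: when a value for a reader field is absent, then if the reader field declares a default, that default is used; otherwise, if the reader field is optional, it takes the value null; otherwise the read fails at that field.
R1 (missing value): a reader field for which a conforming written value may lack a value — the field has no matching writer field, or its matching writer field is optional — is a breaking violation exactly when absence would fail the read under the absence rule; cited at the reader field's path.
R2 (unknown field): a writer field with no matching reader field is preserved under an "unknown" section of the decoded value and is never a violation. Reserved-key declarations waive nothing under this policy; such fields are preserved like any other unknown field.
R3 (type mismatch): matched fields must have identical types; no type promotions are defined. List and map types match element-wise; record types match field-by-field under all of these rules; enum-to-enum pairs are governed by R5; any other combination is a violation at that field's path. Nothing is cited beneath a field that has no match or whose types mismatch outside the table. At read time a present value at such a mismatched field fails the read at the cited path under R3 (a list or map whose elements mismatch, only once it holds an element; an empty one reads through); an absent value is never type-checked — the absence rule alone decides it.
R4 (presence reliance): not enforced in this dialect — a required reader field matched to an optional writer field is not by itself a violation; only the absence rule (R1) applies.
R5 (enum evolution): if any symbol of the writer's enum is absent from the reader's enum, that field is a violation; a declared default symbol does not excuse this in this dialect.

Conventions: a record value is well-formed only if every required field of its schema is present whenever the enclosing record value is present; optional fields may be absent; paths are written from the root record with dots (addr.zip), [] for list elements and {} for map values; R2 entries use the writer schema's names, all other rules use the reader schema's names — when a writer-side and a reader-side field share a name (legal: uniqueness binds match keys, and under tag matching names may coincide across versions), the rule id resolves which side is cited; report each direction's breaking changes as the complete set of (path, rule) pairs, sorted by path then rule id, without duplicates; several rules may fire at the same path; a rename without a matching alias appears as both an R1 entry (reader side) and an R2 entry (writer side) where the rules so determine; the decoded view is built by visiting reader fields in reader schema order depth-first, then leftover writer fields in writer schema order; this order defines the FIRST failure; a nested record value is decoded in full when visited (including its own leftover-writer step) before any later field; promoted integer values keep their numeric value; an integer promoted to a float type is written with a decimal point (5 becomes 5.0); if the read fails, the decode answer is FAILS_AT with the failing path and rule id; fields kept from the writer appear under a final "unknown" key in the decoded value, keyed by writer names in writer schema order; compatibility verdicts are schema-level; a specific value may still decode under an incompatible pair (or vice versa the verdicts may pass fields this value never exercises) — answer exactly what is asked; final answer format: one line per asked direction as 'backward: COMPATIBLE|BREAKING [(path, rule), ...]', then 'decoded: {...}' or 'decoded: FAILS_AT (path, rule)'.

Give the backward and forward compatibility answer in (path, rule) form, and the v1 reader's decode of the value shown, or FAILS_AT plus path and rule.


each type pair in Shipment: writer, then reader
backward on Shipment — v2 reading data written by v1:
  Priority -> Priority, writer required: kind aligns to kind
  Meta -> Meta, writer optional: addr aligns to addr
  float64 -> float64, writer optional: height aligns to height
  float64 -> float64, writer required: rating aligns to balance
  bytes -> bytes, writer required: checksum aligns to checksum
  float32 -> float32, writer optional: latitude aligns to latitude
  leftover writer field: codes
  addr.id: no writer match
  float32 -> float32, writer required: addr.score aligns to addr.score
  float64 -> float64, writer optional: addr.weight aligns to addr.weight
  leftover writer field: addr.id
  nothing fires on Shipment: backward is COMPATIBLE
forward on Shipment — v1 reading data written by v2:
  Priority -> Priority, writer required: kind aligns to kind
  codes: no writer match
  Meta -> Meta, writer optional: addr aligns to addr
  float64 -> float64, writer optional: height aligns to height
  float64 -> float64, writer required: balance aligns to rating
  bytes -> bytes, writer required: checksum aligns to checksum
  float32 -> float32, writer optional: latitude aligns to latitude
  addr.id: no writer match
  float32 -> float32, writer required: addr.score aligns to addr.score
  float64 -> float64, writer optional: addr.weight aligns to addr.weight
  leftover writer field: addr.id
  nothing fires on Shipment: forward is COMPATIBLE
decode walk for Shipment under reader schema v1:
  kind := "GUEST"
  codes := null (not supplied -> null)
  addr.id := null (not supplied -> null)
  addr.score := 0.25
  addr.weight := 0.25
  writer addr.id: kept under "unknown"
  height := 3.75
  balance := 0.25 (from writer rating)
  checksum := 0xFF
  latitude := -0.5
  => decoded: {"kind": "GUEST", "codes": null, "addr": {"id": null, "score": 0.25, "weight": 0.25, "unknown": {"id": 5}}, "height": 3.75, "balance": 0.25, "checksum": 0xFF, "latitude": -0.5}

backward: COMPATIBLE []; forward: COMPATIBLE []; decoded: {"kind": "GUEST", "codes": null, "addr": {"id": null, "score": 0.25, "weight": 0.25, "unknown": {"id": 5}}, "height": 3.75, "balance": 0.25, "checksum": 0xFF, "latitude": -0.5}


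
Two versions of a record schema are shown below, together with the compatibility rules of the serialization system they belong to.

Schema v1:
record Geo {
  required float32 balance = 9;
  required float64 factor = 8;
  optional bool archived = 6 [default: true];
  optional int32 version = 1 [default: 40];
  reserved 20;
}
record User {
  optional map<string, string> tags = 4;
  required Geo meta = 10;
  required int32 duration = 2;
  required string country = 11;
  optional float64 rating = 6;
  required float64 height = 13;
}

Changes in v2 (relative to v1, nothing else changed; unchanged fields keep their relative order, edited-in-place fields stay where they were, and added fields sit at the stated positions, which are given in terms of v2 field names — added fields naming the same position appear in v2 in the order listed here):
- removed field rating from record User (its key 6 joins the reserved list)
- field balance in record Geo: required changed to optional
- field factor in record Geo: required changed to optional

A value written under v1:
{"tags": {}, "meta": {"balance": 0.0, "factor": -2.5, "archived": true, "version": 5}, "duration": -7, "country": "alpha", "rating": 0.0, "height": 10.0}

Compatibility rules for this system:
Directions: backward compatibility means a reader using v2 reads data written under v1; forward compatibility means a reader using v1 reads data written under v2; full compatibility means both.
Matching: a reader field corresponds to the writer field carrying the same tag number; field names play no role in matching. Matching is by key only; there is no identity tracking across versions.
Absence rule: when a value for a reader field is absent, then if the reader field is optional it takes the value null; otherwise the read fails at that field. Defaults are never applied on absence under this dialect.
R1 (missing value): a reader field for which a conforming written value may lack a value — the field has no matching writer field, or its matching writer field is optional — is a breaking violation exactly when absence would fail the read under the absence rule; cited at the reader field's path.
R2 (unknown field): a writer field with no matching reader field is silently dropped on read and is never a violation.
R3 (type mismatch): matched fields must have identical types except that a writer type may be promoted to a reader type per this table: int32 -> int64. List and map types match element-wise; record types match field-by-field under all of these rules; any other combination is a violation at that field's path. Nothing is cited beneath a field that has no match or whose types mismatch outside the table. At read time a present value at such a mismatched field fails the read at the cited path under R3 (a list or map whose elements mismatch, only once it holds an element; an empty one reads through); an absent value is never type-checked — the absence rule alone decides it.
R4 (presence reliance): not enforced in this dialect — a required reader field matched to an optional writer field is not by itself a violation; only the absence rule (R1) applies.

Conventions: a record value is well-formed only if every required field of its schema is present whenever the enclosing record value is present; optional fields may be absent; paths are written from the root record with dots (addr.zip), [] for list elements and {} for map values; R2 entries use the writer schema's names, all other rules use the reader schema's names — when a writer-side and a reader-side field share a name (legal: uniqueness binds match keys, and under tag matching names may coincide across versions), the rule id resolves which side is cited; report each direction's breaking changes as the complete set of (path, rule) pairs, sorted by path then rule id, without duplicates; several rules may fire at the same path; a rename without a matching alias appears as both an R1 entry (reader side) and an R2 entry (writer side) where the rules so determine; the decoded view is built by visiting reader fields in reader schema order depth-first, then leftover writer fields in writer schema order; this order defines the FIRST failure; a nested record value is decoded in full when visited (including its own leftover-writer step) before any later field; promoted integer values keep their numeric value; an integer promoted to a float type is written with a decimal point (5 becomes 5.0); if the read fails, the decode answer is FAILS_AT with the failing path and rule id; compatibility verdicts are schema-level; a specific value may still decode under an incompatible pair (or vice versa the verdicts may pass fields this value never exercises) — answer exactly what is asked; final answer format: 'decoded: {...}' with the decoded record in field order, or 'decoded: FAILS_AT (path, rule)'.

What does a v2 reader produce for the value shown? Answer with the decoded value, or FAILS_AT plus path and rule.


decoded: {"tags": {}, "meta": {"balance": 0.0, "factor": -2.5, "archived": true, "version": 5}, "duration": -7, "country": "alpha", "height": 10.0}

each type pair in User: writer, then reader
migrating the User value to v2:
  tags := {}
  meta.balance := 0.0
  meta.factor := -2.5
  meta.archived := true
  meta.version := 5
  duration := -7
  country := "alpha"
  height := 10.0
  writer rating: unknown -> dropped
  => decoded: {"tags": {}, "meta": {"balance": 0.0, "factor": -2.5, "archived": true, "version": 5}, "duration": -7, "country": "alpha", "height": 10.0}
remaining User differences; none change what is asked:
  field balance in record Geo: required changed to optional -> a verdict-level change on User — the shown value reads the same
  field factor in record Geo: required changed to optional -> a verdict-level change on User — the shown value reads the same


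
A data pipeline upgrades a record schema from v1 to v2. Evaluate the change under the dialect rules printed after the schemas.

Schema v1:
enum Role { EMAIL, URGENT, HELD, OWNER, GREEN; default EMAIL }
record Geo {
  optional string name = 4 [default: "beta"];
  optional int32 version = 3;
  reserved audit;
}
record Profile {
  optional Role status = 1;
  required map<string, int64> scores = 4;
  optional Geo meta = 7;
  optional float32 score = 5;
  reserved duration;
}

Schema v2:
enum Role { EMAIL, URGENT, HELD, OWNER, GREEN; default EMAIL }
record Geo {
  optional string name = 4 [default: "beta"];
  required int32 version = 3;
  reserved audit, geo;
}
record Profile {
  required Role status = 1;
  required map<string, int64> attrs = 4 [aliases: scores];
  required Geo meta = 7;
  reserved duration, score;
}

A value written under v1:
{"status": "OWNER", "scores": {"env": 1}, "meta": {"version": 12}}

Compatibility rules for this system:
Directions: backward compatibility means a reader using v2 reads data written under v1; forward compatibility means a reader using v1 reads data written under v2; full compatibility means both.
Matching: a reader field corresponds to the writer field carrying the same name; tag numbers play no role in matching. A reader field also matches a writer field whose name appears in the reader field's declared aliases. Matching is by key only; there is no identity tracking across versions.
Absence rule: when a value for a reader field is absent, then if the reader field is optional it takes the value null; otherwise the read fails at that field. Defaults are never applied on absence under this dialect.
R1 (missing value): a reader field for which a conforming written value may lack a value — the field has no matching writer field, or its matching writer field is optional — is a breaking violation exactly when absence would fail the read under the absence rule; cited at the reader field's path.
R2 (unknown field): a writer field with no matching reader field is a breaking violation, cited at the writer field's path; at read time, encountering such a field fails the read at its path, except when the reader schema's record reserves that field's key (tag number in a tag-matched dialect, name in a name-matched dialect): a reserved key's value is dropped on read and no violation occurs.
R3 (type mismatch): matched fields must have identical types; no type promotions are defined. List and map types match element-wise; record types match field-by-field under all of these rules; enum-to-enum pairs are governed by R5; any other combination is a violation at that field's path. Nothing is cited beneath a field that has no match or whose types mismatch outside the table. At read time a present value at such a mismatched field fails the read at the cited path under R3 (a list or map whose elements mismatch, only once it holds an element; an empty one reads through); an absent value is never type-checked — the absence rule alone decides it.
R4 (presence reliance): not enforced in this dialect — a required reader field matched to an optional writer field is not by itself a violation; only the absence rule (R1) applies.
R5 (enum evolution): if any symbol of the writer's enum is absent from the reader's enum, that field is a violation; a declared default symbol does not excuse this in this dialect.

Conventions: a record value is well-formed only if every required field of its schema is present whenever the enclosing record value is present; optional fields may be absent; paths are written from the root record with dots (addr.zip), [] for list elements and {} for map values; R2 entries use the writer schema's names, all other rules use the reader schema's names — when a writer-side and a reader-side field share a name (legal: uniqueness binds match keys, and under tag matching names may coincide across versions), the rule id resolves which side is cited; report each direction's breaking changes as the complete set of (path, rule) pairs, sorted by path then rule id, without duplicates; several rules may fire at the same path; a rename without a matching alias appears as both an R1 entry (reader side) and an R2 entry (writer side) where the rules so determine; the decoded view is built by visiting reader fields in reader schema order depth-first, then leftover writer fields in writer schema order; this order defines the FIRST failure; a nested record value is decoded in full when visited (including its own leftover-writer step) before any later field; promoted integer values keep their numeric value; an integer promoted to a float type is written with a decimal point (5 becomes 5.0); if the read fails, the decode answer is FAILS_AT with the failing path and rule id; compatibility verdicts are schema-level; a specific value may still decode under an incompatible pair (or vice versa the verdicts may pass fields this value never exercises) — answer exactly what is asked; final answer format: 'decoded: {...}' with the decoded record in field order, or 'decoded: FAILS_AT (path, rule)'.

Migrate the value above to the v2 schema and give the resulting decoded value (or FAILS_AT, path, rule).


in Profile below, arrows point writer -> reader
migrating the Profile value to v2:
  status := "OWNER"
  attrs := {"env": 1} (from writer scores)
  meta.name := null (absent, optional -> null)
  meta.version := 12
  => decoded: {"status": "OWNER", "attrs": {"env": 1}, "meta": {"name": null, "version": 12}}
the rest of the Profile diff is inert for this question:
  field status in record Profile: optional changed to required -> affects the rule determinations only; this particular Profile value decodes identically
  field version in record Geo: optional changed to required -> affects the rule determinations only; this particular Profile value decodes identically
  field meta in record Profile: optional changed to required -> affects the rule determinations only; this particular Profile value decodes identically

decoded: {"status": "OWNER", "attrs": {"env": 1}, "meta": {"name": null, "version": 12}}


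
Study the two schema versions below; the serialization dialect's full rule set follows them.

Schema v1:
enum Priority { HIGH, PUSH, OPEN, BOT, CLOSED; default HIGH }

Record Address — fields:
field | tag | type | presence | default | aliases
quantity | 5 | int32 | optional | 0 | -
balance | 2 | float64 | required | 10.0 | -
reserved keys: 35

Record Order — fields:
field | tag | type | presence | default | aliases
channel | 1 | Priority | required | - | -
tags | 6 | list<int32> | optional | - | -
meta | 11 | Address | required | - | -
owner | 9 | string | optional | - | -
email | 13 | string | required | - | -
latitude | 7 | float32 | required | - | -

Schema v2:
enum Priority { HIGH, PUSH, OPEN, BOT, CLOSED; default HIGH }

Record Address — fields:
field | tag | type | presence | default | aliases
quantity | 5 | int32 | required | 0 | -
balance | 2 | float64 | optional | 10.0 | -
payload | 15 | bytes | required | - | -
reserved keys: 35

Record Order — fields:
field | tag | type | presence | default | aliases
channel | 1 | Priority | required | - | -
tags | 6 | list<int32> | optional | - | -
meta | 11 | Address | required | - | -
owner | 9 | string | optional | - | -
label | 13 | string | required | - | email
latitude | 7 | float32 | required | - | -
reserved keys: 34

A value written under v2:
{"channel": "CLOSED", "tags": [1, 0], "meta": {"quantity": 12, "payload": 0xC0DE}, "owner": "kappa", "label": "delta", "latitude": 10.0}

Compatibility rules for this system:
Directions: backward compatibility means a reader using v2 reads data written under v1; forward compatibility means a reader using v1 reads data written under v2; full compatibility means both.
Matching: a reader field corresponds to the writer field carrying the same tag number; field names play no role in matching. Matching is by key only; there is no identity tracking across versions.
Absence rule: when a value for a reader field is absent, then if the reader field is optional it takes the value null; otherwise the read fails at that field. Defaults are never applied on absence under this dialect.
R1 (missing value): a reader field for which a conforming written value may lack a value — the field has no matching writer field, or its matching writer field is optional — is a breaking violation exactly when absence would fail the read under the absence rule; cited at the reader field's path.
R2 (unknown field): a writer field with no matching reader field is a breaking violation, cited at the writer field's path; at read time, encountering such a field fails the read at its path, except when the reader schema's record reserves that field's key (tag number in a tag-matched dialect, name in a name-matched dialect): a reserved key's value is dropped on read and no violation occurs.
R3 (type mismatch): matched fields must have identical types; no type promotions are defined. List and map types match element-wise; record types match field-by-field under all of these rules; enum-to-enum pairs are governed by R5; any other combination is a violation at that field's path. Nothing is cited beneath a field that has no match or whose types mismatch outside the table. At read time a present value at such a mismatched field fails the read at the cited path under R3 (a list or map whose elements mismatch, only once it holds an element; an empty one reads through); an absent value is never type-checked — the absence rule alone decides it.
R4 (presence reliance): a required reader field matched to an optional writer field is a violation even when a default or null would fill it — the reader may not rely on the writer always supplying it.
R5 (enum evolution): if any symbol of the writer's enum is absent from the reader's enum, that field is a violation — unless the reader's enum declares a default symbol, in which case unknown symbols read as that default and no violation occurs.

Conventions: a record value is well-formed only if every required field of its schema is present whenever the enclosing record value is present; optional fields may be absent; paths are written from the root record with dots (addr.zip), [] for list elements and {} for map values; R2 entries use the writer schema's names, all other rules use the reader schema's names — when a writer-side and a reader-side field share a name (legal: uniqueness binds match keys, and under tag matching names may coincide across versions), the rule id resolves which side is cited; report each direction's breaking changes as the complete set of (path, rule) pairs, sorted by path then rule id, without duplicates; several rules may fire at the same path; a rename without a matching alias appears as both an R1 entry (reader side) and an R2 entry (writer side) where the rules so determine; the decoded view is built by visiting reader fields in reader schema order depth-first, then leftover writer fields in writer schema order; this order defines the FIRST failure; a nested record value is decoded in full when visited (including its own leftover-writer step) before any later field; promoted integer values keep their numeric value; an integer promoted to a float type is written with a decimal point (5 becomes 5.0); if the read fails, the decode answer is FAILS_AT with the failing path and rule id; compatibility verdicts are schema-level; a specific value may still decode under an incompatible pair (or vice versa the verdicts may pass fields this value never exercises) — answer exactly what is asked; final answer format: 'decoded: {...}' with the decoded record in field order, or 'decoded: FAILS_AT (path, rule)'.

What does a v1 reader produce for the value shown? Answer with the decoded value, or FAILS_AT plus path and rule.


decoded: FAILS_AT (meta.balance, R1)

the writer's type comes first in each Order pair
migrating the Order value to v1:
  channel := "CLOSED"
  tags := [1, 0]
  meta.quantity := 12
  read fails at meta.balance under R1 (no fill)
  => FAILS_AT (meta.balance, R1)
ruling out the remaining Order differences:
  added field payload to record Address: required bytes, tag 15 (in v2 it sits last) -> schema-level compatibility only; this Order value's decode is unchanged
  field quantity in record Address: optional changed to required -> schema-level compatibility only; this Order value's decode is unchanged
  renamed field email to label in record Order (alias email declared on the renamed field) -> inert under this dialect — no rule fires on Order and the result does not move


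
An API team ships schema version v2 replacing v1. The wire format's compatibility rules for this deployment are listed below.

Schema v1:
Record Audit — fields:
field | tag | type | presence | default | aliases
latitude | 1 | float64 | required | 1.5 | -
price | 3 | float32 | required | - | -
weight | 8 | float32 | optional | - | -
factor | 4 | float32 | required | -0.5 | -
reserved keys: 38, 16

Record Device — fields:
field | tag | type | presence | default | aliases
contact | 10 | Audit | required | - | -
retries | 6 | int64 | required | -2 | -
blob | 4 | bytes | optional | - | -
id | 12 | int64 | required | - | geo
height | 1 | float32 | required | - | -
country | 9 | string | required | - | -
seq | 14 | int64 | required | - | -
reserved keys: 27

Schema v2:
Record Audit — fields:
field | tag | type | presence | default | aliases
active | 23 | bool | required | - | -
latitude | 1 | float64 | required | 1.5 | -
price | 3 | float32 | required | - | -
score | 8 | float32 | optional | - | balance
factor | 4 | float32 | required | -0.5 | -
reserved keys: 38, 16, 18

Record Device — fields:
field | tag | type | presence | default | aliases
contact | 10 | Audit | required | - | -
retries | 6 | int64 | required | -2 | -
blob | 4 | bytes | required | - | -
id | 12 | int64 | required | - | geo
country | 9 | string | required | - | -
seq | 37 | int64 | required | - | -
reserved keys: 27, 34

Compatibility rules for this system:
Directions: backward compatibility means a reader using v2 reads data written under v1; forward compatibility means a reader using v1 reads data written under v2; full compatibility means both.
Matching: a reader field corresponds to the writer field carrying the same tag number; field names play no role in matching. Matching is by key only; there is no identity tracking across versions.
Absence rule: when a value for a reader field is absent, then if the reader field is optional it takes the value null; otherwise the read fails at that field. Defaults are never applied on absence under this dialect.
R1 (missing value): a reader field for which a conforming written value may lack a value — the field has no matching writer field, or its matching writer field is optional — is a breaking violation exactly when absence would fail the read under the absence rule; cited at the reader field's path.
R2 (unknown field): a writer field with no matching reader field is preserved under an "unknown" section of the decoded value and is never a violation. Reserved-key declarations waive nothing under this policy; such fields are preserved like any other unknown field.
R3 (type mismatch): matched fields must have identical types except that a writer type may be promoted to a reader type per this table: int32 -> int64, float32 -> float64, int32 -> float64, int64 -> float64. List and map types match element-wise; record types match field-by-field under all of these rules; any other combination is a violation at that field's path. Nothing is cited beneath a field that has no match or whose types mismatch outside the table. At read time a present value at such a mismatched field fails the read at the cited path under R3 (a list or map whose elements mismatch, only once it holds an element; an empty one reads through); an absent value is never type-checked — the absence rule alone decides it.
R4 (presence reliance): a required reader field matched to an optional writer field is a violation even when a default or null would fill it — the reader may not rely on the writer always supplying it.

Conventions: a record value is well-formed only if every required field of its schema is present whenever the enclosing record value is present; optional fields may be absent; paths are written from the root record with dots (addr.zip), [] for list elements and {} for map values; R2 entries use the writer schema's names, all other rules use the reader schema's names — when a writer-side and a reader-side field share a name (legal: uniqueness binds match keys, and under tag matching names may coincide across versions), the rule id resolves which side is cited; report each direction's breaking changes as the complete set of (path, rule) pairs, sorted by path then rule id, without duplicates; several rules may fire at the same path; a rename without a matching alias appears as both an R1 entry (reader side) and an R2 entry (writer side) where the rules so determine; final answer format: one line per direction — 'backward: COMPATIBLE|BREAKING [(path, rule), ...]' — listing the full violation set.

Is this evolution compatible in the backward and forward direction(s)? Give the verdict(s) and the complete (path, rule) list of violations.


backward: BREAKING [(blob, R1), (blob, R4), (contact.active, R1), (seq, R1)]; forward: BREAKING [(height, R1), (seq, R1)]

arrows below run writer -> reader for Device
backward analysis of Device with v2 as reader and v1 as writer:
  writer required, Audit -> Audit: reader contact maps from writer contact
  writer required, int64 -> int64: reader retries maps from writer retries
  writer optional, bytes -> bytes: reader blob maps from writer blob
  writer required, int64 -> int64: reader id maps from writer id
  writer required, string -> string: reader country maps from writer country
  seq has no writer counterpart
  writer height: unknown to reader
  writer seq: unknown to reader
  contact.active has no writer counterpart
  writer required, float64 -> float64: reader contact.latitude maps from writer contact.latitude
  writer required, float32 -> float32: reader contact.price maps from writer contact.price
  writer optional, float32 -> float32: reader contact.score maps from writer contact.weight
  writer required, float32 -> float32: reader contact.factor maps from writer contact.factor
  breaking: (blob, R1)
  breaking: (blob, R4)
  breaking: (contact.active, R1)
  breaking: (seq, R1)
  => backward: BREAKING (4)
forward analysis of Device with v1 as reader and v2 as writer:
  writer required, Audit -> Audit: reader contact maps from writer contact
  writer required, int64 -> int64: reader retries maps from writer retries
  writer required, bytes -> bytes: reader blob maps from writer blob
  writer required, int64 -> int64: reader id maps from writer id
  height has no writer counterpart
  writer required, string -> string: reader country maps from writer country
  seq has no writer counterpart
  writer seq: unknown to reader
  writer required, float64 -> float64: reader contact.latitude maps from writer contact.latitude
  writer required, float32 -> float32: reader contact.price maps from writer contact.price
  writer optional, float32 -> float32: reader contact.weight maps from writer contact.score
  writer required, float32 -> float32: reader contact.factor maps from writer contact.factor
  writer contact.active: unknown to reader
  breaking: (height, R1)
  breaking: (seq, R1)
  => forward: BREAKING (2)


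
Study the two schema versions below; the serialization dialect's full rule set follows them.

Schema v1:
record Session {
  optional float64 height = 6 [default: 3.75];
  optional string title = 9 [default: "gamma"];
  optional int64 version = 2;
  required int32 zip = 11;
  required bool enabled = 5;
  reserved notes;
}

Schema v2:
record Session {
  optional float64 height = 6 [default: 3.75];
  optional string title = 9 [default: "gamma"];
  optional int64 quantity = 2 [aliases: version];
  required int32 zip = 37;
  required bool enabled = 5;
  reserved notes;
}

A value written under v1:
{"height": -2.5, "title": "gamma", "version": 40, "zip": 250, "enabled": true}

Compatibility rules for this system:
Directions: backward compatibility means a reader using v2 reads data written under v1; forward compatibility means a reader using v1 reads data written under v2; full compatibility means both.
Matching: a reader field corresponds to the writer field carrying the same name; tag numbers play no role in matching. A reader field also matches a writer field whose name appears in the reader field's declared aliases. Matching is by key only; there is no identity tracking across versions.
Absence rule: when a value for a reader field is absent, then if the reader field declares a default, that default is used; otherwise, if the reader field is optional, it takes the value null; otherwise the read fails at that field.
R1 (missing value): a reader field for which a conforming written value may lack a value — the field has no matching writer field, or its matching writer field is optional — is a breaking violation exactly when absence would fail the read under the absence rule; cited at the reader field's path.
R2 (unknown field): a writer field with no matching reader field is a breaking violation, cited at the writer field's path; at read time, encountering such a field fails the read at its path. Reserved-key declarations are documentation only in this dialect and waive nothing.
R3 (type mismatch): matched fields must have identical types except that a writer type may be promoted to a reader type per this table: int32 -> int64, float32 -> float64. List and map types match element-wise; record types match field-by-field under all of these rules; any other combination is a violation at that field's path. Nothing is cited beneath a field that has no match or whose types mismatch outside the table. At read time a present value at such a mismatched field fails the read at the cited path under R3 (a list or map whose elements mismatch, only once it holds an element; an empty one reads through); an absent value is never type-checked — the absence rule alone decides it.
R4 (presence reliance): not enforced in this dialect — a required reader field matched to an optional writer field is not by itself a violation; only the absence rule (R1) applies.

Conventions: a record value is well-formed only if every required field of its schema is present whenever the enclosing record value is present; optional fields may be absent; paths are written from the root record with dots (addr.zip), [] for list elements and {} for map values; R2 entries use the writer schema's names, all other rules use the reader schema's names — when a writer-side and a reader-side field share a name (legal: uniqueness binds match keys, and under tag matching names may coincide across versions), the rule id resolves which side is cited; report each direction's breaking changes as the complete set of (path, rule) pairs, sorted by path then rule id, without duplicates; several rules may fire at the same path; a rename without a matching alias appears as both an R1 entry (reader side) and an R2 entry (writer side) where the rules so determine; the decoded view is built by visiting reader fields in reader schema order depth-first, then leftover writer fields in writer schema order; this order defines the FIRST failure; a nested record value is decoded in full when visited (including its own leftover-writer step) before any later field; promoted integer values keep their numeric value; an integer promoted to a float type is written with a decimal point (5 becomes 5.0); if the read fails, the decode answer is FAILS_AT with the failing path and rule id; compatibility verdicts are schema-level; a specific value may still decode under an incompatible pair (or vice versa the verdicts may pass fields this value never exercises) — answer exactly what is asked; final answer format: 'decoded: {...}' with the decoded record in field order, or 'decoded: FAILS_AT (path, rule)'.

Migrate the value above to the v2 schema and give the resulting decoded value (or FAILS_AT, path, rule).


in Session below, arrows point writer -> reader
decode (reader v2):
  height := -2.5
  title := "gamma"
  quantity := 40 (from writer version)
  zip := 250
  enabled := true
  => decoded: {"height": -2.5, "title": "gamma", "quantity": 40, "zip": 250, "enabled": true}
diffs on Session not affecting the asked answer:
  field zip in record Session: tag 11 changed to 37 -> triggers nothing under the printed rules; the Session answer is the same either way

decoded: {"height": -2.5, "title": "gamma", "quantity": 40, "zip": 250, "enabled": true}


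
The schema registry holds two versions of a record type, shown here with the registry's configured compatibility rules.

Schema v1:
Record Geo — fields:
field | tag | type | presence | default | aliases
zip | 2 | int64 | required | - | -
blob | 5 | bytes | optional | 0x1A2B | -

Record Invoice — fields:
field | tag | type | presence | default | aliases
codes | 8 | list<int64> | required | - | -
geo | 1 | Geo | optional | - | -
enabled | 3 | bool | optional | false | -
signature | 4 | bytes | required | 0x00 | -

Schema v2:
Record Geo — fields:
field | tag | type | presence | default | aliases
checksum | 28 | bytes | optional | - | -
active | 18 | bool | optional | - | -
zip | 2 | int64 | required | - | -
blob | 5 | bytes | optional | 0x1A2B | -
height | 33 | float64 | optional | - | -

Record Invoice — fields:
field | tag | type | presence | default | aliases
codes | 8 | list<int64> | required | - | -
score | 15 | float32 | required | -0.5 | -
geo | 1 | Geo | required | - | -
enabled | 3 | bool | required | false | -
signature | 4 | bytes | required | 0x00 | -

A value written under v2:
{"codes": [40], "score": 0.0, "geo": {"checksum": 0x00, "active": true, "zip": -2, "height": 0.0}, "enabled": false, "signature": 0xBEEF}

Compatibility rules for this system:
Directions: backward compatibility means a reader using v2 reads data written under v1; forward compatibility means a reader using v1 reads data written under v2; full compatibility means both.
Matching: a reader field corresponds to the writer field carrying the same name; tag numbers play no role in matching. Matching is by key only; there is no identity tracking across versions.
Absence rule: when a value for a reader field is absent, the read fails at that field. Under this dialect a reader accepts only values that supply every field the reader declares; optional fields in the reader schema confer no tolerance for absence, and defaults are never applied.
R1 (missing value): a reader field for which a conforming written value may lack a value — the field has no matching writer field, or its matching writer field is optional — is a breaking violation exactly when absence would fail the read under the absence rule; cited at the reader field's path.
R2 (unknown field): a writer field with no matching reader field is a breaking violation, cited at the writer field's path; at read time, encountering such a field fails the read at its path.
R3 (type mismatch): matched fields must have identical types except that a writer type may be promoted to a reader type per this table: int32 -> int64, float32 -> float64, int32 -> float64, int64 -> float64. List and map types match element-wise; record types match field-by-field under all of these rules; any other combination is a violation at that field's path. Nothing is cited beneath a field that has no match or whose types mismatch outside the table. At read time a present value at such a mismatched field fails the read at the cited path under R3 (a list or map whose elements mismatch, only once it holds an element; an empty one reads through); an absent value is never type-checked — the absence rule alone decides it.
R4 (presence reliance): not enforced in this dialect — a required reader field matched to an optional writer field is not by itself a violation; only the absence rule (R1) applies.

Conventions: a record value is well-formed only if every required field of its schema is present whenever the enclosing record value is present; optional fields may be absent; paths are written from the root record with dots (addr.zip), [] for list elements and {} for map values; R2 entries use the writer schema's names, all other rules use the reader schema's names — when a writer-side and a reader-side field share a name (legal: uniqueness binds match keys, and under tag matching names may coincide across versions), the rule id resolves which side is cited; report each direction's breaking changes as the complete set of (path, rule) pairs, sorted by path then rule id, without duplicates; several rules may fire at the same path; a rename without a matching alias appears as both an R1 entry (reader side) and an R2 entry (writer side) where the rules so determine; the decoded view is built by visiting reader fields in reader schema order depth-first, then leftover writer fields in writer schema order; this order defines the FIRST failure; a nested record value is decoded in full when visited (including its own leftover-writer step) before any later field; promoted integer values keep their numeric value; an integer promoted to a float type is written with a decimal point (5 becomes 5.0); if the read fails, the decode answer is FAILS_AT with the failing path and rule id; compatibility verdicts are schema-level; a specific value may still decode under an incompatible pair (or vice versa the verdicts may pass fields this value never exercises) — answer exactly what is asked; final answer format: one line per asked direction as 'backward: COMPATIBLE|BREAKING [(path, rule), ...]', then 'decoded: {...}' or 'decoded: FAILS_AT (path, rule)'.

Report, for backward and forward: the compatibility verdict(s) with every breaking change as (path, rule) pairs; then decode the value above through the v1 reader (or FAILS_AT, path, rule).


backward: BREAKING [(enabled, R1), (geo, R1), (geo.active, R1), (geo.blob, R1), (geo.checksum, R1), (geo.height, R1), (score, R1)]; forward: BREAKING [(geo.active, R2), (geo.blob, R1), (geo.checksum, R2), (geo.height, R2), (score, R2)]; decoded: FAILS_AT (geo.blob, R1)

each type pair in Invoice: writer, then reader
checking backward for Invoice: reader v2 against writer v1:
  codes: list<int64> -> list<int64>, writer required; from codes
  no writer field matches reader score
  geo: Geo -> Geo, writer optional; from geo
  enabled: bool -> bool, writer optional; from enabled
  signature: bytes -> bytes, writer required; from signature
  no writer field matches reader geo.checksum
  no writer field matches reader geo.active
  geo.zip: int64 -> int64, writer required; from geo.zip
  geo.blob: bytes -> bytes, writer optional; from geo.blob
  no writer field matches reader geo.height
  violation R1 at enabled
  violation R1 at geo
  violation R1 at geo.active
  violation R1 at geo.blob
  violation R1 at geo.checksum
  violation R1 at geo.height
  violation R1 at score
  => backward: BREAKING (7)
checking forward for Invoice: reader v1 against writer v2:
  codes: list<int64> -> list<int64>, writer required; from codes
  geo: Geo -> Geo, writer required; from geo
  enabled: bool -> bool, writer required; from enabled
  signature: bytes -> bytes, writer required; from signature
  leftover writer field: score
  geo.zip: int64 -> int64, writer required; from geo.zip
  geo.blob: bytes -> bytes, writer optional; from geo.blob
  leftover writer field: geo.checksum
  leftover writer field: geo.active
  leftover writer field: geo.height
  violation R2 at geo.active
  violation R1 at geo.blob
  violation R2 at geo.checksum
  violation R2 at geo.height
  violation R2 at score
  => forward: BREAKING (5)
migrating the Invoice value to v1:
  codes := [40]
  geo.zip := -2
  read fails at geo.blob under R1 (no fill)
  => FAILS_AT (geo.blob, R1)
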